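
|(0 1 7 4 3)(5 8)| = 10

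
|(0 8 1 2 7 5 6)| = 7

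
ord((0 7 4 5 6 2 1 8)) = 8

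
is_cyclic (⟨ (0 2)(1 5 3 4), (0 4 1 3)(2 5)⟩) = no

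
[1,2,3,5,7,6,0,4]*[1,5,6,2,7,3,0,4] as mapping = [0→5,1→6,2→2,3→3,4→4,5→0,6→1,7→7] 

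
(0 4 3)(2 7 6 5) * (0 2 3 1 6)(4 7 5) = (0 7)(1 6 4)(2 5 3)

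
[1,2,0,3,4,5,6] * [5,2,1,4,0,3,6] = [2,1,5,4,0,3,6]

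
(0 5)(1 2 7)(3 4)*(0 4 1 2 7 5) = (1 7 2 5 4 3)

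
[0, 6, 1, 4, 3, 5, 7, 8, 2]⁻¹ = [0, 2, 8, 4, 3, 5, 1, 6, 7]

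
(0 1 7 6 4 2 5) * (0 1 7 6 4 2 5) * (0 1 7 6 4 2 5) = (0 6 5 7 2 1 4)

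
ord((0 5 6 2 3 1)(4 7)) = 6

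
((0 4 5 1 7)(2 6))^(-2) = (0 1 4 7 5)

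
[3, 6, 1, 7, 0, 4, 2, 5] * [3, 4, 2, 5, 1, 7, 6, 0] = [5, 6, 4, 0, 3, 1, 2, 7] 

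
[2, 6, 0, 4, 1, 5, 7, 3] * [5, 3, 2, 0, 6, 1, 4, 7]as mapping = [0→2, 1→4, 2→5, 3→6, 4→3, 5→1, 6→7, 7→0]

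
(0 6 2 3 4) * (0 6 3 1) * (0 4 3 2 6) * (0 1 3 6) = (0 2 3 6)(1 4)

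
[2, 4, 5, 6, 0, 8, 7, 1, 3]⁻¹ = [4, 7, 0, 8, 1, 2, 3, 6, 5]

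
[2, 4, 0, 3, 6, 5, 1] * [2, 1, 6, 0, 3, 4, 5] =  [6, 3, 2, 0, 5, 4, 1]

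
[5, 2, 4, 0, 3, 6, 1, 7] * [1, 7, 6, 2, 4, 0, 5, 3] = [0, 6, 4, 1, 2, 5, 7, 3] 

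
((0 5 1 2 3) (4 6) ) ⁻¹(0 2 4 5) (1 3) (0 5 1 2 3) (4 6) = (0 2) (1 5 3 6) 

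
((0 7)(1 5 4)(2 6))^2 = (1 4 5)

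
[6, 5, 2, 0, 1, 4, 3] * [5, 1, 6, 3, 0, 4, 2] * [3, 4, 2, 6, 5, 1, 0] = [2, 5, 0, 1, 4, 3, 6]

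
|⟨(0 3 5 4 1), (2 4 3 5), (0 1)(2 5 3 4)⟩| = 720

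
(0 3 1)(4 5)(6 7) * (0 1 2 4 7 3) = (2 4 5 7 6 3)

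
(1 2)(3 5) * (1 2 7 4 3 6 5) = (1 7 4 3)(5 6)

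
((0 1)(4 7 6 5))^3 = (0 1)(4 5 6 7)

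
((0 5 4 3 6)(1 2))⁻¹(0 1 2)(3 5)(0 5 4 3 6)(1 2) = (1 5 2)(4 6)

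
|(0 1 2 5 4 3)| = 6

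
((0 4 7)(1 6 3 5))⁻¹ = (0 7 4)(1 5 3 6)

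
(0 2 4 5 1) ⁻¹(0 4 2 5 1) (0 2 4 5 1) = (0 2 5 4 1) 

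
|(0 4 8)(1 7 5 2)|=12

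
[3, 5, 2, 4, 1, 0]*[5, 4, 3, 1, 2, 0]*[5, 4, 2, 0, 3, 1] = [4, 5, 0, 2, 3, 1]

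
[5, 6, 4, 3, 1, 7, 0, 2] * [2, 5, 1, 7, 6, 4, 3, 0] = [4, 3, 6, 7, 5, 0, 2, 1]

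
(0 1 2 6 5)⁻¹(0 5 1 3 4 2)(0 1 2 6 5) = (0 2 3 4 6 1)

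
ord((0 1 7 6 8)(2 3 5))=15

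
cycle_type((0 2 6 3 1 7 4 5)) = 8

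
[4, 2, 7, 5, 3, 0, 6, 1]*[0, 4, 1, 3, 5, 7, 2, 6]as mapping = [0→5, 1→1, 2→6, 3→7, 4→3, 5→0, 6→2, 7→4]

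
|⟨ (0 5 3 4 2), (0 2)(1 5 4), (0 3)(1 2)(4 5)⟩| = 720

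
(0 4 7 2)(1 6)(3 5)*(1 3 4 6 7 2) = (0 6 3 5 4 2)(1 7)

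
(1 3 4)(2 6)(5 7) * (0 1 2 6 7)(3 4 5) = (0 1 4 2 7 3 5)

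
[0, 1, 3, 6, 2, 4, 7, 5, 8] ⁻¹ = [0, 1, 4, 2, 5, 7, 3, 6, 8] 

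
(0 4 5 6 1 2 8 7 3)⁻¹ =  (0 3 7 8 2 1 6 5 4)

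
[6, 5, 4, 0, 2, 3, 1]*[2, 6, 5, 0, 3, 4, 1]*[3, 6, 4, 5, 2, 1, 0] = [6, 2, 5, 4, 1, 3, 0]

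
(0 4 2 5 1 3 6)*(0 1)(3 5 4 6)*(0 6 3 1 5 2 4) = (0 3 1 2)(5 6)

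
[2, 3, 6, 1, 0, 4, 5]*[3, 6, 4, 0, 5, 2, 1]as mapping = [0→4, 1→0, 2→1, 3→6, 4→3, 5→5, 6→2]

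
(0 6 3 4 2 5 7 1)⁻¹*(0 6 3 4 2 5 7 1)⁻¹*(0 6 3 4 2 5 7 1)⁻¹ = (0 5 3 1 2 6 7 4)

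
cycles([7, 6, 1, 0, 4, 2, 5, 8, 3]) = (0 7 8 3)(1 6 5 2)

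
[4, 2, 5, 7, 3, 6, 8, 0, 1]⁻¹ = [7, 8, 1, 4, 0, 2, 5, 3, 6]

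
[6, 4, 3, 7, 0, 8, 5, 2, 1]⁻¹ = [4, 8, 7, 2, 1, 6, 0, 3, 5]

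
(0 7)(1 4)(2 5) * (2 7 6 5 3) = (0 6 5 7)(1 4)(2 3)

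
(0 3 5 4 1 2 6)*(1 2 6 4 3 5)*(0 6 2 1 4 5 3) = (0 3 4 1 2 5) 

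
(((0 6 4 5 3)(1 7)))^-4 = (0 6 4 5 3)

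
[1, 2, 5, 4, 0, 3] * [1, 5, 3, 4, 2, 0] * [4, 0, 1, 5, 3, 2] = [2, 5, 4, 1, 0, 3]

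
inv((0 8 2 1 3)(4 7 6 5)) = (0 3 1 2 8)(4 5 6 7)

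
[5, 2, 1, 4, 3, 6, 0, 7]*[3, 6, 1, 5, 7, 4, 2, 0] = [4, 1, 6, 7, 5, 2, 3, 0]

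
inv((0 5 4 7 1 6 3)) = (0 3 6 1 7 4 5)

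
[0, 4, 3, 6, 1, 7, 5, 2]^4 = [0, 1, 7, 2, 4, 6, 3, 5]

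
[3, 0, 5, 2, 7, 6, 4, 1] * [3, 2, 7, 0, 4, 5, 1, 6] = [0, 3, 5, 7, 6, 1, 4, 2]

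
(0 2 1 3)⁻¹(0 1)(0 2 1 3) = (2 3)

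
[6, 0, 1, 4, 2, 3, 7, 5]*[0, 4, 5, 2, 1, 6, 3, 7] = [3, 0, 4, 1, 5, 2, 7, 6]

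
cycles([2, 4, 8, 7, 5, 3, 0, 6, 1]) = (0 2 8 1 4 5 3 7 6)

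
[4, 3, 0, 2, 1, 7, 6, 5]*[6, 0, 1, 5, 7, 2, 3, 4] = [7, 5, 6, 1, 0, 4, 3, 2]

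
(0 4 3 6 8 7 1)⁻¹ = (0 1 7 8 6 3 4)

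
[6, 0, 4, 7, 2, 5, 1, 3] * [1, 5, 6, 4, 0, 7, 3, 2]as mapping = [0→3, 1→1, 2→0, 3→2, 4→6, 5→7, 6→5, 7→4]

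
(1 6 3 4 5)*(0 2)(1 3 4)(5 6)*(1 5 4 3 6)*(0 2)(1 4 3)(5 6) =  (1 3 6)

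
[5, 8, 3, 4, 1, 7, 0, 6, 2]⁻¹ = [6, 4, 8, 2, 3, 0, 7, 5, 1]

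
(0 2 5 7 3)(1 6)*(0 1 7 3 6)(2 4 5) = (0 4 5 3 1)(6 7)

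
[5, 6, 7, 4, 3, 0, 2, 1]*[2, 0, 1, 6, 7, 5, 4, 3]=[5, 4, 3, 7, 6, 2, 1, 0]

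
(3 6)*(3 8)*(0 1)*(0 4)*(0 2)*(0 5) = (0 1 4 2 5)(3 6 8)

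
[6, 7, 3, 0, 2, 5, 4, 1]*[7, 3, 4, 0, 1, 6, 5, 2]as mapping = [0→5, 1→2, 2→0, 3→7, 4→4, 5→6, 6→1, 7→3]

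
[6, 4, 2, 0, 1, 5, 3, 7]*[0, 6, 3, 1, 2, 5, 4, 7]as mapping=[0→4, 1→2, 2→3, 3→0, 4→6, 5→5, 6→1, 7→7]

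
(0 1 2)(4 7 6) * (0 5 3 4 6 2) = (0 1)(2 5 3 4 7)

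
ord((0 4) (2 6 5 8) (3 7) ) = 4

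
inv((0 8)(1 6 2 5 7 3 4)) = (0 8)(1 4 3 7 5 2 6)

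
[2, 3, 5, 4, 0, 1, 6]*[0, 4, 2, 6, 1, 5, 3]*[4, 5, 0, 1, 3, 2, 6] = [0, 6, 2, 5, 4, 3, 1]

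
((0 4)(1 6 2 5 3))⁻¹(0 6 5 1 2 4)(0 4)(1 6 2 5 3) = (0 4 2 3 6 5)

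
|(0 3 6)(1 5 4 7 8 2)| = 6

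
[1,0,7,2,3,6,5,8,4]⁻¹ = [1,0,3,4,8,6,5,2,7]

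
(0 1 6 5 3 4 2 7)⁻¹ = (0 7 2 4 3 5 6 1)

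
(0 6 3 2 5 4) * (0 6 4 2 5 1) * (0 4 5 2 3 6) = (0 5 3 2 1 4)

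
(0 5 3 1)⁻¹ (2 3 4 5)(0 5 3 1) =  (1 4 3 2)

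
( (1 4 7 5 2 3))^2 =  (1 7 2)(3 4 5)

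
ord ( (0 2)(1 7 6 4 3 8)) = 6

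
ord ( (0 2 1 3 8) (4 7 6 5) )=20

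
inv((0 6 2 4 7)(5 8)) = (0 7 4 2 6)(5 8)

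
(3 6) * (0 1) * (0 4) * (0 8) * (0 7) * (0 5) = (0 1 4 8 7 5)(3 6)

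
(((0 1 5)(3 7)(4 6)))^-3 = (3 7)(4 6)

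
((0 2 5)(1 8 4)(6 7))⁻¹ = (0 5 2)(1 4 8)(6 7)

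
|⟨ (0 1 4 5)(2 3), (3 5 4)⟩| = 360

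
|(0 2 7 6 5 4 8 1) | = 8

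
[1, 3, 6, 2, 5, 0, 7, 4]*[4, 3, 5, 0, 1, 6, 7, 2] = [3, 0, 7, 5, 6, 4, 2, 1]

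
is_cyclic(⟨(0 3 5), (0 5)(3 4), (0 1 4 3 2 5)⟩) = no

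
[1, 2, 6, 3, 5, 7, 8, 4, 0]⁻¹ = [8, 0, 1, 3, 7, 4, 2, 5, 6]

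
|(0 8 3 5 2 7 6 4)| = 8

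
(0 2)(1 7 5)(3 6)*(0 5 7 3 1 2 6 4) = (0 6 1 3 4)(2 5)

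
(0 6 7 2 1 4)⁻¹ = (0 4 1 2 7 6)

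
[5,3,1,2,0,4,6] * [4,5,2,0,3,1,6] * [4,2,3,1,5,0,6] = [2,4,0,3,5,1,6] 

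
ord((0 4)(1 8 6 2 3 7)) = 6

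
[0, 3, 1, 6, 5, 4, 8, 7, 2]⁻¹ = [0, 2, 8, 1, 5, 4, 3, 7, 6]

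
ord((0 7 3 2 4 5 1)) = 7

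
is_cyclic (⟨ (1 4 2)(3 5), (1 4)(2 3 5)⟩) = no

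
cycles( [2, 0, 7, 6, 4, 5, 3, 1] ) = (0 2 7 1) (3 6) 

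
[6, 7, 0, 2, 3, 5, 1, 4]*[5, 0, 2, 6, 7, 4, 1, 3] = [1, 3, 5, 2, 6, 4, 0, 7]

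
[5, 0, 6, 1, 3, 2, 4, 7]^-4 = [6, 2, 3, 5, 0, 4, 1, 7]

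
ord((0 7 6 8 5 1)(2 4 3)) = 6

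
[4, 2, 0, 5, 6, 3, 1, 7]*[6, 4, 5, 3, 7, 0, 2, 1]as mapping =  [0→7, 1→5, 2→6, 3→0, 4→2, 5→3, 6→4, 7→1]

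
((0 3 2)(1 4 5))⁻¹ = (0 2 3)(1 5 4)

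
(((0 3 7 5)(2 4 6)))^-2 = (0 7)(2 4 6)(3 5)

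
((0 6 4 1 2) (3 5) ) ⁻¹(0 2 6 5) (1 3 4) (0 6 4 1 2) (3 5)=(0 4 3 6) (1 2 5) 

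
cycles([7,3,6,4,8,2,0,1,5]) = (0 7 1 3 4 8 5 2 6)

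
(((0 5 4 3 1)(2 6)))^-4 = (0 5 4 3 1)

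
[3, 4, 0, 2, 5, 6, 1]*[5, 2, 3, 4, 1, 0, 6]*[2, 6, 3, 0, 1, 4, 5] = [1, 6, 4, 0, 2, 5, 3]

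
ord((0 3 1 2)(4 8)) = 4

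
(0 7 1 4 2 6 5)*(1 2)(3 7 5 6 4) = (0 5)(1 3 7 2 4)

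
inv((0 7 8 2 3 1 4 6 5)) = (0 5 6 4 1 3 2 8 7)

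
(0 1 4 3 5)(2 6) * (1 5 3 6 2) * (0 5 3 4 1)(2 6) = (0 3 4 2 6)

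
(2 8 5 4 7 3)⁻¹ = (2 3 7 4 5 8)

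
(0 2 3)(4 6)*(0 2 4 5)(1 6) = (0 4 1 6 5)(2 3)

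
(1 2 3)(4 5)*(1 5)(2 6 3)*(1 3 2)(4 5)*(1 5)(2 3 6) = (1 2 5)(3 4 6)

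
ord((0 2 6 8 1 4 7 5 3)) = 9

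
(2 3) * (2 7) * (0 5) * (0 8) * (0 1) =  (0 5 8 1)(2 3 7)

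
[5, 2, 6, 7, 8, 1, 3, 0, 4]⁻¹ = [7, 5, 1, 6, 8, 0, 2, 3, 4]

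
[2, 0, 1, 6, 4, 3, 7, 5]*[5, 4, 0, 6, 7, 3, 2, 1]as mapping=[0→0, 1→5, 2→4, 3→2, 4→7, 5→6, 6→1, 7→3]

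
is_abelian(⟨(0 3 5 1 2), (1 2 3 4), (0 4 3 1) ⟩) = no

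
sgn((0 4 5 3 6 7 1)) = 1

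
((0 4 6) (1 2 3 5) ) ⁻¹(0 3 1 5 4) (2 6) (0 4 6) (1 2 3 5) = (0 3) (1 6 4 5 2) 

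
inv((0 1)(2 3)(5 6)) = (0 1)(2 3)(5 6)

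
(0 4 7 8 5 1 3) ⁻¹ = (0 3 1 5 8 7 4) 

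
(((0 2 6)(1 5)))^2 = (0 6 2)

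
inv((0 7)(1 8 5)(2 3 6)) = (0 7)(1 5 8)(2 6 3)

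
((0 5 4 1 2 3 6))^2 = (0 4 2 6 5 1 3)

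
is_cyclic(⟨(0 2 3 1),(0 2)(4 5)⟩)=no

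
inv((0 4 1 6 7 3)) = (0 3 7 6 1 4)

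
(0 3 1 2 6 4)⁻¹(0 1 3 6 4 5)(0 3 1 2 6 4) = (0 5 3 2 1 4)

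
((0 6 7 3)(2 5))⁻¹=(0 3 7 6)(2 5)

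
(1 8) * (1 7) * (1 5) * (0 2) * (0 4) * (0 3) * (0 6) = (0 2 4 3 6)(1 8 7 5)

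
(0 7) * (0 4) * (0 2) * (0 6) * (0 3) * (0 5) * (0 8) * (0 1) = (0 7 4 2 6 3 5 8 1)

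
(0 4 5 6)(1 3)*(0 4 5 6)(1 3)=(0 5)(4 6)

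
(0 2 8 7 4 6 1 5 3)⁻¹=(0 3 5 1 6 4 7 8 2)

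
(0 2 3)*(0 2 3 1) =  (0 3 2 1) 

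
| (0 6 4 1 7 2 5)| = 7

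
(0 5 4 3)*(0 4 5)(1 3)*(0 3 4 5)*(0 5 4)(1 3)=(0 1)(3 4)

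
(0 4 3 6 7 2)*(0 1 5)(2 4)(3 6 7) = (0 2 1 5)(3 7 4 6)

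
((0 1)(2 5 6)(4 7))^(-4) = (2 6 5)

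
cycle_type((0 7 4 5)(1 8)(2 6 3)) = 2.3.4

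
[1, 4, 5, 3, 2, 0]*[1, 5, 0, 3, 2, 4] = [5, 2, 4, 3, 0, 1]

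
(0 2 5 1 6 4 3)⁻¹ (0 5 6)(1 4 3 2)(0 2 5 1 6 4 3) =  (0 5 6 3)(1 4 2)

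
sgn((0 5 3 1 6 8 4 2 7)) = 1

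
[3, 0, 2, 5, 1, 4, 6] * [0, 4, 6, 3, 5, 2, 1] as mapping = [0→3, 1→0, 2→6, 3→2, 4→4, 5→5, 6→1] 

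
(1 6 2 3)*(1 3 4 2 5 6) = (2 4)(5 6)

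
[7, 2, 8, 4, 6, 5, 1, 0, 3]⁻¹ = [7, 6, 1, 8, 3, 5, 4, 0, 2]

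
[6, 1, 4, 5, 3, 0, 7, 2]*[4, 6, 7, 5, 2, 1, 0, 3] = [0, 6, 2, 1, 5, 4, 3, 7]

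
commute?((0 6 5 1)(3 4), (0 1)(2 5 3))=no:(0 6 5 1)(3 4)*(0 1)(2 5 3)=(0 6 3 4 2 5), (0 1)(2 5 3)*(0 6 5 1)(3 4)=(1 6 5 4 3 2)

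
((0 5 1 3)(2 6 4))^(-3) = (0 5 1 3)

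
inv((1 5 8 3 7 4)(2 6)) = (1 4 7 3 8 5)(2 6)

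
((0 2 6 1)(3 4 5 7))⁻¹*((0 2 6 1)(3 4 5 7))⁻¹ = (0 6)(1 2)(3 5)(4 7)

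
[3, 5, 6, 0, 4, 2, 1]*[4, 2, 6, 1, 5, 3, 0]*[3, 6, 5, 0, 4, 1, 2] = [6, 0, 3, 4, 1, 2, 5]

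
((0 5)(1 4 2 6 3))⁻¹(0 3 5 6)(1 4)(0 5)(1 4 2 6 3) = (0 3 5 1)(2 4)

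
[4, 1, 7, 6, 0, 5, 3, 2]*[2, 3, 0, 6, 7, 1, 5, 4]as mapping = [0→7, 1→3, 2→4, 3→5, 4→2, 5→1, 6→6, 7→0]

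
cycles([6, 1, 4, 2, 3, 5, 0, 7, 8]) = (0 6)(2 4 3)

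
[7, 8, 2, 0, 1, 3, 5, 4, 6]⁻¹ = [3, 4, 2, 5, 7, 6, 8, 0, 1]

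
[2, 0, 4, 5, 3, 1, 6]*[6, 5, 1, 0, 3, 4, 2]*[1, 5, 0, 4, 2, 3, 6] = [5, 6, 4, 2, 1, 3, 0]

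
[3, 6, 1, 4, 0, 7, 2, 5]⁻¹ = [4, 2, 6, 0, 3, 7, 1, 5]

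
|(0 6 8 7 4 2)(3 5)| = 6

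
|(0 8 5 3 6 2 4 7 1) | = 9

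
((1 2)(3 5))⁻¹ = (1 2)(3 5)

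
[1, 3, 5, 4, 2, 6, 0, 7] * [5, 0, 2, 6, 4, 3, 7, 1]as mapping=[0→0, 1→6, 2→3, 3→4, 4→2, 5→7, 6→5, 7→1]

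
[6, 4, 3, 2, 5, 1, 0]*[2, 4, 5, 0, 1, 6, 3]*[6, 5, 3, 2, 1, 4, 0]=[2, 5, 6, 4, 0, 1, 3] 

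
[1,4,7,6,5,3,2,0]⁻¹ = [7,0,6,5,1,4,3,2]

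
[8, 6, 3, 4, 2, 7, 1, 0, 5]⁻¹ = [7, 6, 4, 2, 3, 8, 1, 5, 0]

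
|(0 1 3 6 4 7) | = 6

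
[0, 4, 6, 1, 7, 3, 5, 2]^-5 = [0, 7, 5, 4, 2, 1, 3, 6]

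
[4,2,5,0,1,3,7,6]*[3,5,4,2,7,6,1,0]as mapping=[0→7,1→4,2→6,3→3,4→5,5→2,6→0,7→1]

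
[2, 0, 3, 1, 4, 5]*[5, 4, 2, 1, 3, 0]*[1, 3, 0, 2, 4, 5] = [0, 5, 3, 4, 2, 1]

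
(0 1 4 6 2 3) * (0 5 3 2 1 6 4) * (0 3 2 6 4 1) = (0 4 1 3 5 2 6)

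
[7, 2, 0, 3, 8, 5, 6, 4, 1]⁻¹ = [2, 8, 1, 3, 7, 5, 6, 0, 4]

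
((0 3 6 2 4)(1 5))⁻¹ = (0 4 2 6 3)(1 5)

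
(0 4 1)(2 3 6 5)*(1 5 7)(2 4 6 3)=(0 6 7 1)(4 5)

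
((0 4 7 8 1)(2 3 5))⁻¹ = (0 1 8 7 4)(2 5 3)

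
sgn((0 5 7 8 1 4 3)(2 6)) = -1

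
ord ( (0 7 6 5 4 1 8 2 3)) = 9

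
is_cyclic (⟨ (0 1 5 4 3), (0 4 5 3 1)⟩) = no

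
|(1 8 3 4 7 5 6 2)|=8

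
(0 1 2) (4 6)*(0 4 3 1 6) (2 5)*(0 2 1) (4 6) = (0 4 2 6 3) (1 5) 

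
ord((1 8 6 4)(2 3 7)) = 12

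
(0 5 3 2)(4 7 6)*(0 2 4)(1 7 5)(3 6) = (0 1 7 3 4 5 6)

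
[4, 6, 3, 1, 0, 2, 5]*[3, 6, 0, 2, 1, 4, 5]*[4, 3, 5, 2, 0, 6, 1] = [3, 6, 5, 1, 2, 4, 0]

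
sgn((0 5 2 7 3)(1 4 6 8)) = -1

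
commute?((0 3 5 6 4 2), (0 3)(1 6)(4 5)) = no:(0 3 5 6 4 2) * (0 3)(1 6)(4 5) = (1 6 5)(2 3 4), (0 3)(1 6)(4 5) * (0 3 5 6 4 2) = (0 5 2)(1 4 6)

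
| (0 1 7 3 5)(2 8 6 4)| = 20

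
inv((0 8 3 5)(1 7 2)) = (0 5 3 8)(1 2 7)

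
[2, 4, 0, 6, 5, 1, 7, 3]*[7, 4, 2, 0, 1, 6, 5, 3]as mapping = [0→2, 1→1, 2→7, 3→5, 4→6, 5→4, 6→3, 7→0]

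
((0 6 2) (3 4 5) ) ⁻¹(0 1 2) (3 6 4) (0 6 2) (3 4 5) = (0 6 1) (2 5 4) 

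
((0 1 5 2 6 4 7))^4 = (0 6 1 4 5 7 2)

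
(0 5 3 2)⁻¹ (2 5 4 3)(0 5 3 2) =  (0 3 4 2)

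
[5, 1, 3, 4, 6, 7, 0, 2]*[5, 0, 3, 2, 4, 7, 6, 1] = [7, 0, 2, 4, 6, 1, 5, 3]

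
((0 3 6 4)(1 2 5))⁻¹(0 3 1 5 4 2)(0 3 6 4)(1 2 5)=(0 5 3 6 2 1)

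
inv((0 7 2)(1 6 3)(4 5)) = (0 2 7)(1 3 6)(4 5)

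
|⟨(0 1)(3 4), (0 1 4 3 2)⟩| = 60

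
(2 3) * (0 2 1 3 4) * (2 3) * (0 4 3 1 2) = (0 1)(2 3)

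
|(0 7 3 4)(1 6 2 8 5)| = 20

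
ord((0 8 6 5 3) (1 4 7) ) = 15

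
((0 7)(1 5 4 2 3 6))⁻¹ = (0 7)(1 6 3 2 4 5)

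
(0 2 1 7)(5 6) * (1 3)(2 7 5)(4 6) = (0 7)(1 5 4 6 2 3)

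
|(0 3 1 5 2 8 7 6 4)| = 9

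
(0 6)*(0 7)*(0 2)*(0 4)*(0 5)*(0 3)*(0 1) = (0 6 7 2 4 5 3 1)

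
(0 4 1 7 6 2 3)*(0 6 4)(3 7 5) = (1 5 3 6 2 7 4)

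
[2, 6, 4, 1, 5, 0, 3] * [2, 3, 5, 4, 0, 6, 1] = [5, 1, 0, 3, 6, 2, 4]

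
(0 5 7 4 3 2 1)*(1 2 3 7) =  (0 5 1)(4 7)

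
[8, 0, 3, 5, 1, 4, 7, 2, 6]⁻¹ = [1, 4, 7, 2, 5, 3, 8, 6, 0]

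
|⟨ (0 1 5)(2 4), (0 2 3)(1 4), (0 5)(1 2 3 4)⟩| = 720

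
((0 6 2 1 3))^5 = ()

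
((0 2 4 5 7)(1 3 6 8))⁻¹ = (0 7 5 4 2)(1 8 6 3)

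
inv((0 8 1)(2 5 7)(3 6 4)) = (0 1 8)(2 7 5)(3 4 6)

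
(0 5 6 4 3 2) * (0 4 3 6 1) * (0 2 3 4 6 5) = (1 2 6 4 5)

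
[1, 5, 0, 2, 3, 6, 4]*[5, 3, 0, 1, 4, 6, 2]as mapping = [0→3, 1→6, 2→5, 3→0, 4→1, 5→2, 6→4]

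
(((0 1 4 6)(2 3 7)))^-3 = (0 1 4 6)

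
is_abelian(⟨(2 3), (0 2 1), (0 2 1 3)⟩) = no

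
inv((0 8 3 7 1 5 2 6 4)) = (0 4 6 2 5 1 7 3 8)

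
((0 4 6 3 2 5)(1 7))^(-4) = (0 6 2)(3 5 4)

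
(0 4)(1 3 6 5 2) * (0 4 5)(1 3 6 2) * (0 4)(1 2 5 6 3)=(0 6 4)(1 3 5 2)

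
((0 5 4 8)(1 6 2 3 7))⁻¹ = (0 8 4 5)(1 7 3 2 6)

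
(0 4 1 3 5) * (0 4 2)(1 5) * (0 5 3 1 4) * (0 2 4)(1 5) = (0 4 3)(1 5 2)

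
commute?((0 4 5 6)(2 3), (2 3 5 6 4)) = no:(0 4 5 6)(2 3)*(2 3 5 6 4) = (0 2 5 4 6), (2 3 5 6 4)*(0 4 5 6)(2 3) = (0 4 3 6 5)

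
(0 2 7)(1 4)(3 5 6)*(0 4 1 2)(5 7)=(2 5 6 3 7 4)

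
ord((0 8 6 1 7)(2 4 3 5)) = 20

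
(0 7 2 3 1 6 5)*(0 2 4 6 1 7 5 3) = (0 5 2)(3 7 4 6)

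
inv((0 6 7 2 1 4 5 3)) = (0 3 5 4 1 2 7 6)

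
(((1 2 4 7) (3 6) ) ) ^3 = (1 7 4 2) (3 6) 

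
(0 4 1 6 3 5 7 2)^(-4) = (0 3)(1 7)(2 6)(4 5)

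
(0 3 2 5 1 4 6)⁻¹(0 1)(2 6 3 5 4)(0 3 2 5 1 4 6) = (0 2 1 6 5)(3 4)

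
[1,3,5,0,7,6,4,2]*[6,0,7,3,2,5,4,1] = [0,3,5,6,1,4,2,7]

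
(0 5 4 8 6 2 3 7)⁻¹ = (0 7 3 2 6 8 4 5)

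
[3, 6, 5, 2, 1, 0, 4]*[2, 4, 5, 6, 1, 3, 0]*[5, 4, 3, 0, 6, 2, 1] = [1, 5, 0, 2, 6, 3, 4]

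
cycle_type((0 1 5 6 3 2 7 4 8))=9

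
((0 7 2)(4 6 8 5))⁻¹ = (0 2 7)(4 5 8 6)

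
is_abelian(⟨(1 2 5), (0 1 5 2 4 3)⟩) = no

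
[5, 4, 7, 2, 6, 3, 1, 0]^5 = [0, 6, 2, 3, 1, 5, 4, 7]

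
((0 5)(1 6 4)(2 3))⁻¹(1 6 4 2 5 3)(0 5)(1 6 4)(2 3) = (0 2 6 4 1 3)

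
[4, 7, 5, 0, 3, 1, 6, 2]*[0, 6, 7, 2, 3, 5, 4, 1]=[3, 1, 5, 0, 2, 6, 4, 7]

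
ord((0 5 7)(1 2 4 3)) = 12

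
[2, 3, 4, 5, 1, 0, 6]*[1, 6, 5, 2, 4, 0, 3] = [5, 2, 4, 0, 6, 1, 3]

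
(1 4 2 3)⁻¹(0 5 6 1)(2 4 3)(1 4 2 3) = (0 5 6 4)(1 3 2)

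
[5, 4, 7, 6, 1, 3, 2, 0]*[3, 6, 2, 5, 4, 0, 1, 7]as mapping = [0→0, 1→4, 2→7, 3→1, 4→6, 5→5, 6→2, 7→3]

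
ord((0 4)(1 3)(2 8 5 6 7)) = 10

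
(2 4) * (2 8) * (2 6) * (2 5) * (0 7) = (0 7)(2 4 8 6 5)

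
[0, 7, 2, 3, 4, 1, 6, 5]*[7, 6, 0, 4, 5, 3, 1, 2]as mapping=[0→7, 1→2, 2→0, 3→4, 4→5, 5→6, 6→1, 7→3]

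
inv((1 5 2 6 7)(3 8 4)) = (1 7 6 2 5)(3 4 8)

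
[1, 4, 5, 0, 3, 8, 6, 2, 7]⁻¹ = [3, 0, 7, 4, 1, 2, 6, 8, 5]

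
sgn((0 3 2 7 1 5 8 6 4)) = 1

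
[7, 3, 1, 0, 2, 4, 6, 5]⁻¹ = [3, 2, 4, 1, 5, 7, 6, 0]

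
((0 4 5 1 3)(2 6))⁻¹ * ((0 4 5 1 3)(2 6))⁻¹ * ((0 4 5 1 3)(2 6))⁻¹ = (0 5 3 4 1)(2 6)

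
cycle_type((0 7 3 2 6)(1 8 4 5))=4.5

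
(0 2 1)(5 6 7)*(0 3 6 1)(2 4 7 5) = (0 4 7 2)(1 3 6 5)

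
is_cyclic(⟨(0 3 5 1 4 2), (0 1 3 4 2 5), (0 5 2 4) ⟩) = no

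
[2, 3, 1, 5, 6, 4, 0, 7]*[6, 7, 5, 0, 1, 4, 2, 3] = [5, 0, 7, 4, 2, 1, 6, 3]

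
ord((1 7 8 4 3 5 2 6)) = 8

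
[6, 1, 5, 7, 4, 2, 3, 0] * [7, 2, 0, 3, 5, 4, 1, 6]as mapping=[0→1, 1→2, 2→4, 3→6, 4→5, 5→0, 6→3, 7→7]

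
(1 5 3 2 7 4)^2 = (1 3 7)(2 4 5)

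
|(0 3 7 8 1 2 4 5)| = 8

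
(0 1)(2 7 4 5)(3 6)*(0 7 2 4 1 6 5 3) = (0 6)(1 7)(3 5 4)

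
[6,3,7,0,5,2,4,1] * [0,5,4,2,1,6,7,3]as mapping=[0→7,1→2,2→3,3→0,4→6,5→4,6→1,7→5]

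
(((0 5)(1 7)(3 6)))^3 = (0 5)(1 7)(3 6)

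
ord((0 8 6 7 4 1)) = 6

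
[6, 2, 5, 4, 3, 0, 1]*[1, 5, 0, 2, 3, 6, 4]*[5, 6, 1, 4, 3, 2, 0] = [3, 5, 0, 4, 1, 6, 2]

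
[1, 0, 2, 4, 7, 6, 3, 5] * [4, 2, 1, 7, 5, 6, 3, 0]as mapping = [0→2, 1→4, 2→1, 3→5, 4→0, 5→3, 6→7, 7→6]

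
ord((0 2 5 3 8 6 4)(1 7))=14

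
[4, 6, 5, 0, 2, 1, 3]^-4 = [5, 0, 6, 2, 1, 3, 4]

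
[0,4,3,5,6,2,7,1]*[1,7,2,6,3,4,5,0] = [1,3,6,4,5,2,0,7]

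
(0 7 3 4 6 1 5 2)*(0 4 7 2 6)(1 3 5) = (0 2 4)(3 7 5 6)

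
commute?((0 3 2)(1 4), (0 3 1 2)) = no:(0 3 2)(1 4)*(0 3 1 2) = (0 1 4 2 3), (0 3 1 2)*(0 3 2)(1 4) = (0 2 3 4 1)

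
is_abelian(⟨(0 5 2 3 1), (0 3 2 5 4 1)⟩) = no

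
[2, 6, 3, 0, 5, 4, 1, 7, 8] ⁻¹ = [3, 6, 0, 2, 5, 4, 1, 7, 8] 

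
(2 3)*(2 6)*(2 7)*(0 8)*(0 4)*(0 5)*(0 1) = (0 8 4 5 1)(2 3 6 7)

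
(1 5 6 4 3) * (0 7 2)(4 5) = (0 7 2)(1 4 3)(5 6)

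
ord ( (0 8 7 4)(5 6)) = 4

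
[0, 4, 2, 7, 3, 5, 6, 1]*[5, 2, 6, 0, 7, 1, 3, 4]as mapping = [0→5, 1→7, 2→6, 3→4, 4→0, 5→1, 6→3, 7→2]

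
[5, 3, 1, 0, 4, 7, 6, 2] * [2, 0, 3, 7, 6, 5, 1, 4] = [5, 7, 0, 2, 6, 4, 1, 3]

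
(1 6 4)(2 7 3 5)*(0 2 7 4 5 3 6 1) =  (0 2 4)(5 7 6)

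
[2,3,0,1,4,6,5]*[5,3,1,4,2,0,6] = [1,4,5,3,2,6,0]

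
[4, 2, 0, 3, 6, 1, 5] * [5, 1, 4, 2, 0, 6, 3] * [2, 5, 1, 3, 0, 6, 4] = [2, 0, 6, 1, 3, 5, 4]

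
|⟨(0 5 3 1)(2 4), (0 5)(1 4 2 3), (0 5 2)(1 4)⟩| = 720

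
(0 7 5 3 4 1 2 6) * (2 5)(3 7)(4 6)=(0 3 6)(1 5 7 2 4)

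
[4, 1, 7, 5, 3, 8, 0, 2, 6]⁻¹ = [6, 1, 7, 4, 0, 3, 8, 2, 5]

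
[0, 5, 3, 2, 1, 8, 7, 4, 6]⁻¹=[0, 4, 3, 2, 7, 1, 8, 6, 5]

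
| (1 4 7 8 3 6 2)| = 7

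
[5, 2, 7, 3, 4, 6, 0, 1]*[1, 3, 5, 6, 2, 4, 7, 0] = [4, 5, 0, 6, 2, 7, 1, 3]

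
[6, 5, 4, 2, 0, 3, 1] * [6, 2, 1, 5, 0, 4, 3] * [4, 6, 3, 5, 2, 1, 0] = [5, 2, 4, 6, 0, 1, 3]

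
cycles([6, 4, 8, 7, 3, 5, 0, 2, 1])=(0 6)(1 4 3 7 2 8)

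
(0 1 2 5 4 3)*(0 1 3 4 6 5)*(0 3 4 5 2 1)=(0 4 5 6 2 3)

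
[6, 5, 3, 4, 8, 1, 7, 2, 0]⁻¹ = [8, 5, 7, 2, 3, 1, 0, 6, 4]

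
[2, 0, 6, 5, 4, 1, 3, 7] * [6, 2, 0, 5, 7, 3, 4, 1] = [0, 6, 4, 3, 7, 2, 5, 1]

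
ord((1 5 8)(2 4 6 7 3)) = 15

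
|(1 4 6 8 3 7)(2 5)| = 6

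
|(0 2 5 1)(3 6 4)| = 12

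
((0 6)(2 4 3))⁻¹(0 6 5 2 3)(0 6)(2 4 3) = (0 5 4 2 6)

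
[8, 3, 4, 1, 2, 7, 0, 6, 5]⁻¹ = [6, 3, 4, 1, 2, 8, 7, 5, 0]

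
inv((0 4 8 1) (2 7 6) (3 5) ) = (0 1 8 4) (2 6 7) (3 5) 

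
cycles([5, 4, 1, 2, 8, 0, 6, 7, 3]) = (0 5)(1 4 8 3 2)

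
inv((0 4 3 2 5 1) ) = (0 1 5 2 3 4) 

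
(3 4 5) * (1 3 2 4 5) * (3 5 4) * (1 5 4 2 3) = (1 4 5 3 2)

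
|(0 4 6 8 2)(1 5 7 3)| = 20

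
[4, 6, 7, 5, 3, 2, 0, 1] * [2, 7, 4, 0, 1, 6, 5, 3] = [1, 5, 3, 6, 0, 4, 2, 7]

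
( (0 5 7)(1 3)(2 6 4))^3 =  (1 3)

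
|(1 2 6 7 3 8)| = 6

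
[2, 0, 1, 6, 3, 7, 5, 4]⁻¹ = [1, 2, 0, 4, 7, 6, 3, 5]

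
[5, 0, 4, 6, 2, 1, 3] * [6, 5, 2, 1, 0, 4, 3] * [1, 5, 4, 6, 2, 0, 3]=[2, 3, 1, 6, 4, 0, 5]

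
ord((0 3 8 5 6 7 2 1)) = 8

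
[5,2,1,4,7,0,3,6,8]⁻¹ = [5,2,1,6,3,0,7,4,8]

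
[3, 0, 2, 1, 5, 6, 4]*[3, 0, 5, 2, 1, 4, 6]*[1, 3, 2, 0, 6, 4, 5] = [2, 0, 4, 1, 6, 5, 3]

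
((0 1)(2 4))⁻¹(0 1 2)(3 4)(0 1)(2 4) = (0 4 1)(2 3)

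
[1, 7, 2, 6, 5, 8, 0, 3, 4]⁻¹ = [6, 0, 2, 7, 8, 4, 3, 1, 5]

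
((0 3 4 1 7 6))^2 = (0 4 7)(1 6 3)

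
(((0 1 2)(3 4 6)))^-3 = ()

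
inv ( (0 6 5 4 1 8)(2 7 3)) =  (0 8 1 4 5 6)(2 3 7)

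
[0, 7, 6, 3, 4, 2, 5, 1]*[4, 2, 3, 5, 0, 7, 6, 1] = [4, 1, 6, 5, 0, 3, 7, 2]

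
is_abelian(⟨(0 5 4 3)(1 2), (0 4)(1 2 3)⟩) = no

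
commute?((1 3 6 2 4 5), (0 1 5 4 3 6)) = no:(1 3 6 2 4 5) * (0 1 5 4 3 6) = (0 1 6 2 3), (0 1 5 4 3 6) * (1 3 6 2 4 5) = (0 3 2 4 6)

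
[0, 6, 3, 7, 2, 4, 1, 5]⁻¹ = [0, 6, 4, 2, 5, 7, 1, 3]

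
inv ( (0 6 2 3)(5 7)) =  (0 3 2 6)(5 7)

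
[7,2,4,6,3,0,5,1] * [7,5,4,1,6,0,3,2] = [2,4,6,3,1,7,0,5]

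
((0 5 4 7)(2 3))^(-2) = (0 4)(5 7)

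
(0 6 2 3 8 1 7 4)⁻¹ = (0 4 7 1 8 3 2 6)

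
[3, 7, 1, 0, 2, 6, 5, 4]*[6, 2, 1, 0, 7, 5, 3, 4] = [0, 4, 2, 6, 1, 3, 5, 7]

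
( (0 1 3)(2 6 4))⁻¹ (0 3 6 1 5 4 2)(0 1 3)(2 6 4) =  (0 4 3 5 2 6 1)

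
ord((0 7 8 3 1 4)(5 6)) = 6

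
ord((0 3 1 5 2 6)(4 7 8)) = 6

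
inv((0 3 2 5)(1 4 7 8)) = (0 5 2 3)(1 8 7 4)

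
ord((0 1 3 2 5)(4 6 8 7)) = 20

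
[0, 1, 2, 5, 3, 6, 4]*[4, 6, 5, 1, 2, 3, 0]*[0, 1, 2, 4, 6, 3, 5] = [6, 5, 3, 4, 1, 0, 2]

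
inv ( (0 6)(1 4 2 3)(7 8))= (0 6)(1 3 2 4)(7 8)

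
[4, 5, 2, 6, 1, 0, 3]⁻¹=[5, 4, 2, 6, 0, 1, 3]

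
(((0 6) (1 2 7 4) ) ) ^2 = (1 7) (2 4) 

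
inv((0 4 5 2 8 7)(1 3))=(0 7 8 2 5 4)(1 3)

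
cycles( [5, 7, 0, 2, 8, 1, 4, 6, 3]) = (0 5 1 7 6 4 8 3 2)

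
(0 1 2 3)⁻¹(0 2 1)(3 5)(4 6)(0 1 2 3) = (0 5)(1 3 2)(4 6)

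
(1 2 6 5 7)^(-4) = (1 2 6 5 7)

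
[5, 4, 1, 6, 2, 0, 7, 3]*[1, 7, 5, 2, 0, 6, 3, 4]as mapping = [0→6, 1→0, 2→7, 3→3, 4→5, 5→1, 6→4, 7→2]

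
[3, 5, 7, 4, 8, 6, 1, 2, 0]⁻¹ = [8, 6, 7, 0, 3, 1, 5, 2, 4]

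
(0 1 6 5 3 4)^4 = (0 3 6)(1 4 5)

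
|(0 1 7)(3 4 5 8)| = 12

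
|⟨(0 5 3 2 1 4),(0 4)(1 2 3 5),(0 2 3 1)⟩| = 720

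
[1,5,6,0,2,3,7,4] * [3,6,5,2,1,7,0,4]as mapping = [0→6,1→7,2→0,3→3,4→5,5→2,6→4,7→1]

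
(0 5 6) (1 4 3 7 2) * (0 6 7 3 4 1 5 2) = (0 2 5 7) 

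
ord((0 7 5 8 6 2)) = 6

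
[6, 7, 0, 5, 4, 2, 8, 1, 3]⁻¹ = [2, 7, 5, 8, 4, 3, 0, 1, 6]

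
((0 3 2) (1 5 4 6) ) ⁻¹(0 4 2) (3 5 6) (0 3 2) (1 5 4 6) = (0 3 6) (1 2 4) 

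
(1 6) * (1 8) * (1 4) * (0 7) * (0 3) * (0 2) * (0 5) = (0 7 3 2 5)(1 6 8 4)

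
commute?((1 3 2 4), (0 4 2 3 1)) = no:(1 3 2 4) * (0 4 2 3 1) = (0 4), (0 4 2 3 1) * (1 3 2 4) = (0 1)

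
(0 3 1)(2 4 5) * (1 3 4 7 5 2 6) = (0 4 2 7 5 6 1)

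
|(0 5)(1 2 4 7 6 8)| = 6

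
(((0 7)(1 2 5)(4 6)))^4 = (1 2 5)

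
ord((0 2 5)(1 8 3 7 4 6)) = 6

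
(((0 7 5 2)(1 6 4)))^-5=(0 2 5 7)(1 6 4)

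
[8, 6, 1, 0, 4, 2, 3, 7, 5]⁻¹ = [3, 2, 5, 6, 4, 8, 1, 7, 0]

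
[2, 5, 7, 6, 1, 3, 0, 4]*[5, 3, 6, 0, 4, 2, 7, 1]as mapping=[0→6, 1→2, 2→1, 3→7, 4→3, 5→0, 6→5, 7→4]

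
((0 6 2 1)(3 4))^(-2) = (0 2)(1 6)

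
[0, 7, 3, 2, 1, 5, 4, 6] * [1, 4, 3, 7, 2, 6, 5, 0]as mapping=[0→1, 1→0, 2→7, 3→3, 4→4, 5→6, 6→2, 7→5]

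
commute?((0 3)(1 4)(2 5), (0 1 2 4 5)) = no:(0 3)(1 4)(2 5)*(0 1 2 4 5) = (0 3 1 5 4 2), (0 1 2 4 5)*(0 3)(1 4)(2 5) = (0 4 2 1 5 3)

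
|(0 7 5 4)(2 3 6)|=12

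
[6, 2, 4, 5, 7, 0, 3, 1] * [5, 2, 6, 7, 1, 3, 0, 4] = [0, 6, 1, 3, 4, 5, 7, 2]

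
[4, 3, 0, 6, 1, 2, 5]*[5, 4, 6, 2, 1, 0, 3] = [1, 2, 5, 3, 4, 6, 0]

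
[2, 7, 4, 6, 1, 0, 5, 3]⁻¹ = [5, 4, 0, 7, 2, 6, 3, 1]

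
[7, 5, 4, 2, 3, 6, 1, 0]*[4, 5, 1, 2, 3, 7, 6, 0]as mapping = [0→0, 1→7, 2→3, 3→1, 4→2, 5→6, 6→5, 7→4]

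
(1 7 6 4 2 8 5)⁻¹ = (1 5 8 2 4 6 7)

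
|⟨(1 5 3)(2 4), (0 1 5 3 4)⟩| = 720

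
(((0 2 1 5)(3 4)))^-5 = (0 5 1 2)(3 4)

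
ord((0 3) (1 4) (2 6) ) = 2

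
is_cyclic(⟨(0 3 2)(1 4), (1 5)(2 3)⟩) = no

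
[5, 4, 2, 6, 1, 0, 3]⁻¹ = [5, 4, 2, 6, 1, 0, 3]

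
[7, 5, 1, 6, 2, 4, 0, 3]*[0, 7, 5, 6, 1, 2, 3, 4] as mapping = [0→4, 1→2, 2→7, 3→3, 4→5, 5→1, 6→0, 7→6] 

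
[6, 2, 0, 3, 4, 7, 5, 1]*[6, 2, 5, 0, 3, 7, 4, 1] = [4, 5, 6, 0, 3, 1, 7, 2]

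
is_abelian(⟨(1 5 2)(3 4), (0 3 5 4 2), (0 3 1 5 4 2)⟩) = no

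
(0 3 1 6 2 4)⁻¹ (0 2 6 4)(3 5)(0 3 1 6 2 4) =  (0 3 4 2)(1 5)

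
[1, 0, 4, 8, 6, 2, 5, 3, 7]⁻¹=[1, 0, 5, 7, 2, 6, 4, 8, 3]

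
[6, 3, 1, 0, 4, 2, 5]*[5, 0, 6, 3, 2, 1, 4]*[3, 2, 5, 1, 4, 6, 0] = [4, 1, 3, 6, 5, 0, 2]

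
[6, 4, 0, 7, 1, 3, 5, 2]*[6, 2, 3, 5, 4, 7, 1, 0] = [1, 4, 6, 0, 2, 5, 7, 3]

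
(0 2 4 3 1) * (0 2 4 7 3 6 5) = (0 4 6 5)(1 2 7 3)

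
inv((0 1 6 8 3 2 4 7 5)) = (0 5 7 4 2 3 8 6 1)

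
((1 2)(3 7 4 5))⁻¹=(1 2)(3 5 4 7)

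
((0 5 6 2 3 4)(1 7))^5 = (0 4 3 2 6 5)(1 7)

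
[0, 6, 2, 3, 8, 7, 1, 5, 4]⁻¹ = [0, 6, 2, 3, 8, 7, 1, 5, 4]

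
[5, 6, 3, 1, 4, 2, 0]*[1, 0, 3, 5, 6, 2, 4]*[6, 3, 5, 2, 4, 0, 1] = [5, 4, 0, 6, 1, 2, 3]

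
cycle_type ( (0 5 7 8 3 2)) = 6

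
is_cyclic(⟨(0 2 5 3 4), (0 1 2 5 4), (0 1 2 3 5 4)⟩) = no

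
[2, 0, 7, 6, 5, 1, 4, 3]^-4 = [6, 3, 4, 1, 2, 7, 0, 5]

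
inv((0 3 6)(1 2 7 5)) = (0 6 3)(1 5 7 2)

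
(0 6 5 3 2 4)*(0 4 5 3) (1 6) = (0 1 6 3 2 5) 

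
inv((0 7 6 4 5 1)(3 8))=(0 1 5 4 6 7)(3 8)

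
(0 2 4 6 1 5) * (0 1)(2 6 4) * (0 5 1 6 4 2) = (0 4 2)(5 6)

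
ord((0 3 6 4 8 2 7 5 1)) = 9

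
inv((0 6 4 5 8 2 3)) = (0 3 2 8 5 4 6)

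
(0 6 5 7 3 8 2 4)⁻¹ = (0 4 2 8 3 7 5 6)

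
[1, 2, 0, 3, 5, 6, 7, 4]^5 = [2, 0, 1, 3, 5, 6, 7, 4]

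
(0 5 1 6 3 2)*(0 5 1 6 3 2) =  (0 1 3)(2 5 6)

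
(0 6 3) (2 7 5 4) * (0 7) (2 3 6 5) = (0 5 4 3 7 2) 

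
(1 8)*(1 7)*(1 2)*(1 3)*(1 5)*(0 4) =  (0 4)(1 8 7 2 3 5)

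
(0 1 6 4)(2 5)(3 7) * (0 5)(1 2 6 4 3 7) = (0 2)(1 4 5 6 3)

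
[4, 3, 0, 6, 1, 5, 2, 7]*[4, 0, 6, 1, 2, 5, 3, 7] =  [2, 1, 4, 3, 0, 5, 6, 7]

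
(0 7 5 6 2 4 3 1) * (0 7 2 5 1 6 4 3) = (0 2 3 6 5 4)(1 7)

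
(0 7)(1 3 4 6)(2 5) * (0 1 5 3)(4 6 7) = (0 4 7 1)(2 3 6 5)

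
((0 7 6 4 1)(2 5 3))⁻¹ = (0 1 4 6 7)(2 3 5)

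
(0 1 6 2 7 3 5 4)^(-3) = (0 3 6 4 7 1 5 2)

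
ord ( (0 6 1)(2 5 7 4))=12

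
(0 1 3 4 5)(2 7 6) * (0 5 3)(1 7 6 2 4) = (0 7 2 6 4 3 1)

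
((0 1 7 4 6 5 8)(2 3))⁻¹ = (0 8 5 6 4 7 1)(2 3)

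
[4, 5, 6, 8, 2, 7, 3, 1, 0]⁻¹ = [8, 7, 4, 6, 0, 1, 2, 5, 3]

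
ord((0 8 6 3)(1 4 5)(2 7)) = 12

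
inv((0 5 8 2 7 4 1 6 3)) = (0 3 6 1 4 7 2 8 5)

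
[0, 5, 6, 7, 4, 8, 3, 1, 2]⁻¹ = [0, 7, 8, 6, 4, 1, 2, 3, 5]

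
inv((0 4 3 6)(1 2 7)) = (0 6 3 4)(1 7 2)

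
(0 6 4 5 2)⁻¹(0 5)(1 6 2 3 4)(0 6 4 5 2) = (0 3 5 1 4)(2 6)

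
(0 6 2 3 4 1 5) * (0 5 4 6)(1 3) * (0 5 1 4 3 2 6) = (0 5 1 3)(2 4)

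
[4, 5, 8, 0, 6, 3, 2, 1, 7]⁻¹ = [3, 7, 6, 5, 0, 1, 4, 8, 2]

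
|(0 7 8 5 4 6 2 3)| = 8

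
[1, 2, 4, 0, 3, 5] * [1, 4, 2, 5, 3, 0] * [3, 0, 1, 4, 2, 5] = [2, 1, 4, 0, 5, 3]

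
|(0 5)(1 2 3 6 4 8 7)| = 14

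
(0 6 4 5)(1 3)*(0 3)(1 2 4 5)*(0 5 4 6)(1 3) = (1 5)(2 6 4 3)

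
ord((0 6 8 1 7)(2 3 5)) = 15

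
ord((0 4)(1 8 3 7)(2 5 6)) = 12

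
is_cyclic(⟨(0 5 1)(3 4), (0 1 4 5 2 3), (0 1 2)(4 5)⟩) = no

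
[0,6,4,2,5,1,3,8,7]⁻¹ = [0,5,3,6,2,4,1,8,7]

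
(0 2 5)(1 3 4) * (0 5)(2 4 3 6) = (0 4 1 6 2)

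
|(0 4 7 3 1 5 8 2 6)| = 9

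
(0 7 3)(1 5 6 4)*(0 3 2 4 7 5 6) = (0 5)(1 6 7 2 4)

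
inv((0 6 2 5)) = (0 5 2 6)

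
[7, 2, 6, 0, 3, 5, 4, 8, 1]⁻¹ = [3, 8, 1, 4, 6, 5, 2, 0, 7]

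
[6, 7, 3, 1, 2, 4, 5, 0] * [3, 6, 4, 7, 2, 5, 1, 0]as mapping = [0→1, 1→0, 2→7, 3→6, 4→4, 5→2, 6→5, 7→3]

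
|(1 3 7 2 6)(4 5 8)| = 15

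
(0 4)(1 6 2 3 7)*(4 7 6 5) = (0 7 1 5 4)(2 3 6)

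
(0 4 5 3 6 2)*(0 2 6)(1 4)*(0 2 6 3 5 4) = (0 1)(2 6 3)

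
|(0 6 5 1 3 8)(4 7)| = 6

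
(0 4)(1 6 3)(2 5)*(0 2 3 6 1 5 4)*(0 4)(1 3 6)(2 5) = (0 4 5 6 1 3 2)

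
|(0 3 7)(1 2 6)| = 3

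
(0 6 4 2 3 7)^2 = (0 4 3)(2 7 6)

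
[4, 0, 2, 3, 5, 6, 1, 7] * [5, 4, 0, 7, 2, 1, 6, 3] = [2, 5, 0, 7, 1, 6, 4, 3]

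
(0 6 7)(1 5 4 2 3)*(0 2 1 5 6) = (1 6 7 2 3 5 4)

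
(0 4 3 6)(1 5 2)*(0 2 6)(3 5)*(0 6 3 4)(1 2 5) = (1 4)(3 6 5)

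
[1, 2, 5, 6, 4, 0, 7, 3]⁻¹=[5, 0, 1, 7, 4, 2, 3, 6]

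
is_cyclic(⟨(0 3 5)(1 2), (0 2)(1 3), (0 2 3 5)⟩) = no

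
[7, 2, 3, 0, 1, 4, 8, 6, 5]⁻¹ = [3, 4, 1, 2, 5, 8, 7, 0, 6]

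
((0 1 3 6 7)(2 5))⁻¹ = (0 7 6 3 1)(2 5)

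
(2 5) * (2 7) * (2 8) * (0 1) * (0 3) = (0 1 3) (2 5 7 8) 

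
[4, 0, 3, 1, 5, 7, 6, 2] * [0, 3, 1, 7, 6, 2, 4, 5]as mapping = [0→6, 1→0, 2→7, 3→3, 4→2, 5→5, 6→4, 7→1]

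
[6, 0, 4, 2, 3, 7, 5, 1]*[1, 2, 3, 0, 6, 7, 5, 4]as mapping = [0→5, 1→1, 2→6, 3→3, 4→0, 5→4, 6→7, 7→2]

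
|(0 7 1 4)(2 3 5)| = 12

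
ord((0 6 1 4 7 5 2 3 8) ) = 9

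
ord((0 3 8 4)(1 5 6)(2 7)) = 12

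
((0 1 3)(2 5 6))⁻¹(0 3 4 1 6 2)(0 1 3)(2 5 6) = (0 4 3 2 5 1)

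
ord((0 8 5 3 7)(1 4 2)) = 15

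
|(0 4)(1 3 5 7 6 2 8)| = 14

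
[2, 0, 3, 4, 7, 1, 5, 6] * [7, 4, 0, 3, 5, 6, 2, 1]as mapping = [0→0, 1→7, 2→3, 3→5, 4→1, 5→4, 6→6, 7→2]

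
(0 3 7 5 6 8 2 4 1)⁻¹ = (0 1 4 2 8 6 5 7 3)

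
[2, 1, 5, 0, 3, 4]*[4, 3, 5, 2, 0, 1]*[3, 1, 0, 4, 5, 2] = [2, 4, 1, 5, 0, 3]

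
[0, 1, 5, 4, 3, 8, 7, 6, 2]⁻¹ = [0, 1, 8, 4, 3, 2, 7, 6, 5]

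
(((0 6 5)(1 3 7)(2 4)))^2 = (0 5 6)(1 7 3)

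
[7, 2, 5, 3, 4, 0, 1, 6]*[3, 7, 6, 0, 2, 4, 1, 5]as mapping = [0→5, 1→6, 2→4, 3→0, 4→2, 5→3, 6→7, 7→1]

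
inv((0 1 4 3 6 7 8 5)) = (0 5 8 7 6 3 4 1)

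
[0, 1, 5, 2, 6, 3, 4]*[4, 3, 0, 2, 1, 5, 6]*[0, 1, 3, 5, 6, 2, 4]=[6, 5, 2, 0, 4, 3, 1]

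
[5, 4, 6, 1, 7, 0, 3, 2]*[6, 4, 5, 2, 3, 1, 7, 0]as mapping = [0→1, 1→3, 2→7, 3→4, 4→0, 5→6, 6→2, 7→5]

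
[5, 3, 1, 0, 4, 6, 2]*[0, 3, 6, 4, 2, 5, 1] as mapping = [0→5, 1→4, 2→3, 3→0, 4→2, 5→1, 6→6] 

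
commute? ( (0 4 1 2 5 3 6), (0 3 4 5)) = no: (0 4 1 2 5 3 6)*(0 3 4 5) = (0 5 4 1 2)(3 6), (0 3 4 5)*(0 4 1 2 5 3 6) = (0 6)(1 2 5 4 3)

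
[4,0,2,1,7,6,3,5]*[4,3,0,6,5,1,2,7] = [5,4,0,3,7,2,6,1]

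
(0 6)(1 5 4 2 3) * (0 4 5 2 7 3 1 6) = (1 2)(3 6 4 7)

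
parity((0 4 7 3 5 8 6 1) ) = odd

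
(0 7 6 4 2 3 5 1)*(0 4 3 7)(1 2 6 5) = (1 4 6 3)(2 7 5)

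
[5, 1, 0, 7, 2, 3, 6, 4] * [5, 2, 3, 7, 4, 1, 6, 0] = [1, 2, 5, 0, 3, 7, 6, 4]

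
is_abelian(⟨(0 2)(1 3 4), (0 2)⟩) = yes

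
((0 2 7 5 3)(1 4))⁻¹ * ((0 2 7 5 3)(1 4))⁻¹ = (0 5 2 3 7)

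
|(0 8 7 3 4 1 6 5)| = 8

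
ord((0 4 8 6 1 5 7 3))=8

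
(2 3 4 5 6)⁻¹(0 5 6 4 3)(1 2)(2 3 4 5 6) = (0 6 2 5 4)(1 3)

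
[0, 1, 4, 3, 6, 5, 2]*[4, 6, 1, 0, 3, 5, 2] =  [4, 6, 3, 0, 2, 5, 1]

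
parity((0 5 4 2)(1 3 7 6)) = even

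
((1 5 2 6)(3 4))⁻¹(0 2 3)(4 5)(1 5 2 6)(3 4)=(0 6 4)(2 3)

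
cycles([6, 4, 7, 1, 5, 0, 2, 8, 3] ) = (0 6 2 7 8 3 1 4 5)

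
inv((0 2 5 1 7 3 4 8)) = (0 8 4 3 7 1 5 2)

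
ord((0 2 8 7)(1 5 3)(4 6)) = 12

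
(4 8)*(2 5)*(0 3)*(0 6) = (0 3 6)(2 5)(4 8)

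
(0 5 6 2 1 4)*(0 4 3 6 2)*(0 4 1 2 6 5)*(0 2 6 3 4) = (0 2 6) (1 4) (3 5) 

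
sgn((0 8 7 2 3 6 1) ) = 1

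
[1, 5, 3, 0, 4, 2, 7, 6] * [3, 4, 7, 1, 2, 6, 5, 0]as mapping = [0→4, 1→6, 2→1, 3→3, 4→2, 5→7, 6→0, 7→5]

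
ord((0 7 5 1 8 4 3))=7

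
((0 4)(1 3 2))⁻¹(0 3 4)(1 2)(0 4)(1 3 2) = (0 4 2)(1 3)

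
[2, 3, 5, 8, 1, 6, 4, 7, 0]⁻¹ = [8, 4, 0, 1, 6, 2, 5, 7, 3]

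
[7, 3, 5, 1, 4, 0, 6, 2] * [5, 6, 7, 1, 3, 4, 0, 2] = [2, 1, 4, 6, 3, 5, 0, 7]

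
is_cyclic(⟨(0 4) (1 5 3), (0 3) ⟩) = no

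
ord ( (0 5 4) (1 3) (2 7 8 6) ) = 12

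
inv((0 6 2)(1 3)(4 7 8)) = (0 2 6)(1 3)(4 8 7)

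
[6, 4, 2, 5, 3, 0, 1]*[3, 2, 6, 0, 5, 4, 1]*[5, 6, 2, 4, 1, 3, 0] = [6, 3, 0, 1, 5, 4, 2]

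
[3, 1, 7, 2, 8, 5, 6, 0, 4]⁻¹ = [7, 1, 3, 0, 8, 5, 6, 2, 4]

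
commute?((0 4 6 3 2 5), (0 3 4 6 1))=no:(0 4 6 3 2 5)*(0 3 4 6 1)=(0 6 4 1)(2 5 3), (0 3 4 6 1)*(0 4 6 3 2 5)=(0 2 5)(1 4 3 6)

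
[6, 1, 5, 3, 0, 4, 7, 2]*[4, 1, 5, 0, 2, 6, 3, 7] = [3, 1, 6, 0, 4, 2, 7, 5]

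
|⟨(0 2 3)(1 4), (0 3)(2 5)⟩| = 24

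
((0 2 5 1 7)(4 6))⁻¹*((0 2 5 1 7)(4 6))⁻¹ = (0 1 2 7 5)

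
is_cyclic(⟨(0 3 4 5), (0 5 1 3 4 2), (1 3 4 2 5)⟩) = no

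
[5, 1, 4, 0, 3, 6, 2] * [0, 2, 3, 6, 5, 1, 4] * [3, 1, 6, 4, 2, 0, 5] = [1, 6, 0, 3, 5, 2, 4]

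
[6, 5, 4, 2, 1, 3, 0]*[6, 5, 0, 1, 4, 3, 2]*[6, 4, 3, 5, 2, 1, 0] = [3, 5, 2, 6, 1, 4, 0]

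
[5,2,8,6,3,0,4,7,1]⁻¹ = [5,8,1,4,6,0,3,7,2]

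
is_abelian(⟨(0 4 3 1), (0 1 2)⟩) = no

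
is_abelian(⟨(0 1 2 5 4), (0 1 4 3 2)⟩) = no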